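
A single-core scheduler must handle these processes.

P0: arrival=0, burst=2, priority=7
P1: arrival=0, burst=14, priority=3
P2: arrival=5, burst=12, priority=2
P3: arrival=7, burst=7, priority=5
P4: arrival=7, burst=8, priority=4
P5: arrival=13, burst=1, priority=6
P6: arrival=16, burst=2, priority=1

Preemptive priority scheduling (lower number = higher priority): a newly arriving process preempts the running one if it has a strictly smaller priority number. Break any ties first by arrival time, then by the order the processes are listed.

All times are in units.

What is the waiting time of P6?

0

Schedule: | P1 0-5 | P2 5-16 | P6 16-18 | P2 18-19 | P1 19-28 | P4 28-36 | P3 36-43 | P5 43-44 | P0 44-46 |
Completion: P0=46  P1=28  P2=19  P3=43  P4=36  P5=44  P6=18
Turnaround (C−A): P0=46  P1=28  P2=14  P3=36  P4=29  P5=31  P6=2
Waiting(P6) = turnaround − burst = 2 − 2 = 0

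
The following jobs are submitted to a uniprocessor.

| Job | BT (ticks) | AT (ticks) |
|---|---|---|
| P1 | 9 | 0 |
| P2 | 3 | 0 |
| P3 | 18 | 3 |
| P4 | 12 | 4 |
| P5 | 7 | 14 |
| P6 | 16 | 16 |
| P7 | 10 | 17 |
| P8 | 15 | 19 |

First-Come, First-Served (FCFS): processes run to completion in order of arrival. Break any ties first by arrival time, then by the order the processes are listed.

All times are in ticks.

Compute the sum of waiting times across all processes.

Timeline: | P1 0-9 | P2 9-12 | P3 12-30 | P4 30-42 | P5 42-49 | P6 49-65 | P7 65-75 | P8 75-90 |
Completion: P1=9  P2=12  P3=30  P4=42  P5=49  P6=65  P7=75  P8=90
Turnaround (C−A): P1=9  P2=12  P3=27  P4=38  P5=35  P6=49  P7=58  P8=71
Waiting = turnaround − burst: P1=0, P2=9, P3=9, P4=26, P5=28, P6=33, P7=48, P8=56
Total waiting = 0 + 9 + 9 + 26 + 28 + 33 + 48 + 56 = 209

209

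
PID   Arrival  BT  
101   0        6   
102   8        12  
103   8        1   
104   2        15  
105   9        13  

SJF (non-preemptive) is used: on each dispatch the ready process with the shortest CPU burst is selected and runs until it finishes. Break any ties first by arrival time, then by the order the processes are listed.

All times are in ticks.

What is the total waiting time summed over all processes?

Timeline: | 101 0-6 | 104 6-21 | 103 21-22 | 102 22-34 | 105 34-47 |
Completion: 101=6  102=34  103=22  104=21  105=47
Turnaround (C−A): 101=6  102=26  103=14  104=19  105=38
Waiting = turnaround − burst: 101=0, 102=14, 103=13, 104=4, 105=25
Total waiting = 0 + 14 + 13 + 4 + 25 = 56

56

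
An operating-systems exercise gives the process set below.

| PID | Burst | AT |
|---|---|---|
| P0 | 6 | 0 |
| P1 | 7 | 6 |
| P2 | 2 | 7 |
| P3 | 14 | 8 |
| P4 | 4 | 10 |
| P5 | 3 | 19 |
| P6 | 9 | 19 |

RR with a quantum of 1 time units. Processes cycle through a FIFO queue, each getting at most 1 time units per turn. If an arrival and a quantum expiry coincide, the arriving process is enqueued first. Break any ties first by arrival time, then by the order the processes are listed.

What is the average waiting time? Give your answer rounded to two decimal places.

Timeline: | P0 0-6 | P1 6-7 | P2 7-8 | P1 8-9 | P3 9-10 | P2 10-11 | P1 11-12 | P4 12-13 | P3 13-14 | P1 14-15 | P4 15-16 | P3 16-17 | P1 17-18 | P4 18-19 | P3 19-20 | P1 20-21 | P5 21-22 | P6 22-23 | P4 23-24 | P3 24-25 | P1 25-26 | P5 26-27 | P6 27-28 | P3 28-29 | P5 29-30 | P6 30-31 | P3 31-32 | P6 32-33 | P3 33-34 | P6 34-35 | P3 35-36 | P6 36-37 | P3 37-38 | P6 38-39 | P3 39-40 | P6 40-41 | P3 41-42 | P6 42-43 | P3 43-45 |
Completion: P0=6  P1=26  P2=11  P3=45  P4=24  P5=30  P6=43
Turnaround (C−A): P0=6  P1=20  P2=4  P3=37  P4=14  P5=11  P6=24
Waiting times: P0=0, P1=13, P2=2, P3=23, P4=10, P5=8, P6=15
Average waiting = (0+13+2+23+10+8+15) / 7 = 71/7 = 10.14

10.14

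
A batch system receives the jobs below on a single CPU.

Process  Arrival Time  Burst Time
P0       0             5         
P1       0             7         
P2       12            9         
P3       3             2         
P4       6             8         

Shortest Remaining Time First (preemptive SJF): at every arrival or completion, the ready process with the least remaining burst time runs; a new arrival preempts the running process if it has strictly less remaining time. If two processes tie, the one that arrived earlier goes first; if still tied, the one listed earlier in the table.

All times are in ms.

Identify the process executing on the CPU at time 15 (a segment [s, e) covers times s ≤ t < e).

P4

Schedule: | P0 0-5 | P3 5-7 | P1 7-14 | P4 14-22 | P2 22-31 |
Completion: P0=5  P1=14  P2=31  P3=7  P4=22
Turnaround (C−A): P0=5  P1=14  P2=19  P3=4  P4=16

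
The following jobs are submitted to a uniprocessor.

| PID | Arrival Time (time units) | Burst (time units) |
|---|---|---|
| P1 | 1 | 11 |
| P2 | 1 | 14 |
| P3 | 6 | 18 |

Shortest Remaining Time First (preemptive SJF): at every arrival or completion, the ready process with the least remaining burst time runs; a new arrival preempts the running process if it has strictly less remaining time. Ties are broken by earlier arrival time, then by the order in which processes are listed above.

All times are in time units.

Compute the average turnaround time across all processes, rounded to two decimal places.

Gantt: | idle 0-1 | P1 1-12 | P2 12-26 | P3 26-44 |
Completion: P1=12  P2=26  P3=44
Turnaround times: P1=11, P2=25, P3=38
Average turnaround = (11+25+38) / 3 = 74/3 = 24.67

24.67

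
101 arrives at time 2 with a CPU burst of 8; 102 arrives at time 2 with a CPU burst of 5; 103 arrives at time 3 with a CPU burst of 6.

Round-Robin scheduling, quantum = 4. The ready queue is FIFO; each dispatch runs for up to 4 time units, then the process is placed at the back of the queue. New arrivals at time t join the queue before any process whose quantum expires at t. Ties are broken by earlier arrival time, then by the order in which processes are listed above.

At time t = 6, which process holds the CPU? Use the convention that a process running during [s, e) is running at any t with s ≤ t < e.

102

Gantt: | idle 0-2 | 101 2-6 | 102 6-10 | 103 10-14 | 101 14-18 | 102 18-19 | 103 19-21 |
Completion: 101=18  102=19  103=21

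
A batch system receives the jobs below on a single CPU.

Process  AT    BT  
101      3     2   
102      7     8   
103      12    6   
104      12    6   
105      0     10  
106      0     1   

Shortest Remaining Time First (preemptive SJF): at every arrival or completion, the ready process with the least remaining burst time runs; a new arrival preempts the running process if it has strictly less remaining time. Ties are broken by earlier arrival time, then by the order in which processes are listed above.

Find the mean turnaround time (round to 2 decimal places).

Gantt: | 106 0-1 | 105 1-3 | 101 3-5 | 105 5-13 | 103 13-19 | 104 19-25 | 102 25-33 |
Completion: 101=5  102=33  103=19  104=25  105=13  106=1
Turnaround (C−A): 101=2  102=26  103=7  104=13  105=13  106=1
Turnaround times: 101=2, 102=26, 103=7, 104=13, 105=13, 106=1
Average turnaround = (2+26+7+13+13+1) / 6 = 62/6 = 10.33

10.33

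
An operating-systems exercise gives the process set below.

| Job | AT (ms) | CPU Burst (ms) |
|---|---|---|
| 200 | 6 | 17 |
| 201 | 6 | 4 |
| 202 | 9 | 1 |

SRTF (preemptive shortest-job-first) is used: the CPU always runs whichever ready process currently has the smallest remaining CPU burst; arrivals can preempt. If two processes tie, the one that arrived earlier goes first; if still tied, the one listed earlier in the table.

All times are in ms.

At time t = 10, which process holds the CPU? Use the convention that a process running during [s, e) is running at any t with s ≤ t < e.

202

Gantt: | idle 0-6 | 201 6-10 | 202 10-11 | 200 11-28 |
Completion: 200=28  201=10  202=11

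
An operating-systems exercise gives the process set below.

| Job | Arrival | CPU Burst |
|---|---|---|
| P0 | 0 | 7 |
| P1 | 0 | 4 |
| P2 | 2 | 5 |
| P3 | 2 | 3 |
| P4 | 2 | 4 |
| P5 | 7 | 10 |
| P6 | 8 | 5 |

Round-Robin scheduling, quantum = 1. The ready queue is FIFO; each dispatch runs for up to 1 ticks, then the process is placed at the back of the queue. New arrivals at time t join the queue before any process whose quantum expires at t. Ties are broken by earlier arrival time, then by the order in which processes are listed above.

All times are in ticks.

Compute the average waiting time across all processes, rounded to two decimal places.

18.86

Timeline: | P0 0-1 | P1 1-2 | P0 2-3 | P2 3-4 | P3 4-5 | P4 5-6 | P1 6-7 | P0 7-8 | P2 8-9 | P3 9-10 | P4 10-11 | P5 11-12 | P1 12-13 | P6 13-14 | P0 14-15 | P2 15-16 | P3 16-17 | P4 17-18 | P5 18-19 | P1 19-20 | P6 20-21 | P0 21-22 | P2 22-23 | P4 23-24 | P5 24-25 | P6 25-26 | P0 26-27 | P2 27-28 | P5 28-29 | P6 29-30 | P0 30-31 | P5 31-32 | P6 32-33 | P5 33-38 |
Completion: P0=31  P1=20  P2=28  P3=17  P4=24  P5=38  P6=33
Turnaround (C−A): P0=31  P1=20  P2=26  P3=15  P4=22  P5=31  P6=25
Waiting times: P0=24, P1=16, P2=21, P3=12, P4=18, P5=21, P6=20
Average waiting = (24+16+21+12+18+21+20) / 7 = 132/7 = 18.86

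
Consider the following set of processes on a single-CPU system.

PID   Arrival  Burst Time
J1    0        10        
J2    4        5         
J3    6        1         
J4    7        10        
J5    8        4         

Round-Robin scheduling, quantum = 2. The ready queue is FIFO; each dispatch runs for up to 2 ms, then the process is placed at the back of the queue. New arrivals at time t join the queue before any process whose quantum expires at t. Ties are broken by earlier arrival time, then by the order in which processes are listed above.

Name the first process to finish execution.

J3

Timeline: | J1 0-4 | J2 4-6 | J1 6-8 | J3 8-9 | J2 9-11 | J4 11-13 | J5 13-15 | J1 15-17 | J2 17-18 | J4 18-20 | J5 20-22 | J1 22-24 | J4 24-30 |
Completion: J1=24  J2=18  J3=9  J4=30  J5=22
Finish order: J3 → J2 → J5 → J1 → J4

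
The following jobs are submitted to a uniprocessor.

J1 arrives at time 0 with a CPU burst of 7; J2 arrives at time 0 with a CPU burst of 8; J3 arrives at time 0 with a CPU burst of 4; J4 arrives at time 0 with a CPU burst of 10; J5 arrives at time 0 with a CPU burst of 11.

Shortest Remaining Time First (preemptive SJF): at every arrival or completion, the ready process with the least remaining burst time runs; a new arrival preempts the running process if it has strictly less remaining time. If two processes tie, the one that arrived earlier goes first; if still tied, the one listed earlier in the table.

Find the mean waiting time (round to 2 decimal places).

Schedule: | J3 0-4 | J1 4-11 | J2 11-19 | J4 19-29 | J5 29-40 |
Completion: J1=11  J2=19  J3=4  J4=29  J5=40
Waiting times: J1=4, J2=11, J3=0, J4=19, J5=29
Average waiting = (4+11+0+19+29) / 5 = 63/5 = 12.60

12.60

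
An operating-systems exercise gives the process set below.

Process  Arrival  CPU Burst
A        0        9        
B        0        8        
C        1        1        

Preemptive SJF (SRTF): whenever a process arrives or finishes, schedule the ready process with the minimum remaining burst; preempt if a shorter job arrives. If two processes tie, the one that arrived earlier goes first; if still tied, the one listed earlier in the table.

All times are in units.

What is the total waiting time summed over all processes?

Gantt: | B 0-1 | C 1-2 | B 2-9 | A 9-18 |
Completion: A=18  B=9  C=2
Waiting = turnaround − burst: A=9, B=1, C=0
Total waiting = 9 + 1 + 0 = 10

10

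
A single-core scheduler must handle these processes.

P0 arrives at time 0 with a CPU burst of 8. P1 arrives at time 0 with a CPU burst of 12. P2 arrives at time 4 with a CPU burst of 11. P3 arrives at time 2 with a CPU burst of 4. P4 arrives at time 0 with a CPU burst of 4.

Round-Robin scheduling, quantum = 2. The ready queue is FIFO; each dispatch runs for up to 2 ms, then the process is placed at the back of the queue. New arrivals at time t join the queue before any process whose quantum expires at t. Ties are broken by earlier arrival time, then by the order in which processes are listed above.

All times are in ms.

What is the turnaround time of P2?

Schedule: | P0 0-2 | P1 2-4 | P4 4-6 | P3 6-8 | P0 8-10 | P2 10-12 | P1 12-14 | P4 14-16 | P3 16-18 | P0 18-20 | P2 20-22 | P1 22-24 | P0 24-26 | P2 26-28 | P1 28-30 | P2 30-32 | P1 32-34 | P2 34-36 | P1 36-38 | P2 38-39 |
Completion: P0=26  P1=38  P2=39  P3=18  P4=16
Turnaround (C−A): P0=26  P1=38  P2=35  P3=16  P4=16
Turnaround(P2) = completion − arrival = 39 − 4 = 35

35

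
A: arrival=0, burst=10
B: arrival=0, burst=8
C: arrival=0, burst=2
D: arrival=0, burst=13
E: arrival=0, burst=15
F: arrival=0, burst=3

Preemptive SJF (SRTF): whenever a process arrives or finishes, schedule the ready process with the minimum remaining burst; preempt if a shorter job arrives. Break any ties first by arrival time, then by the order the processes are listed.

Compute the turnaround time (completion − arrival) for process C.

Schedule: | C 0-2 | F 2-5 | B 5-13 | A 13-23 | D 23-36 | E 36-51 |
Completion: A=23  B=13  C=2  D=36  E=51  F=5
Turnaround (C−A): A=23  B=13  C=2  D=36  E=51  F=5
Turnaround(C) = completion − arrival = 2 − 0 = 2

2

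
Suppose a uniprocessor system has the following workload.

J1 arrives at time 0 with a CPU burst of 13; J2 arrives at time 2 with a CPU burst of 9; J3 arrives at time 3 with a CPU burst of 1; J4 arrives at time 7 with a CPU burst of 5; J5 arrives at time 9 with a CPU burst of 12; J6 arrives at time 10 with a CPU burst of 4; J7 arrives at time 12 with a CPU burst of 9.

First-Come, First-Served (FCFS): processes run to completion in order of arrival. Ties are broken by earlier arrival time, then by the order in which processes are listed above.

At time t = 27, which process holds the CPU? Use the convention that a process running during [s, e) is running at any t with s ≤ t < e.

J4

Gantt: | J1 0-13 | J2 13-22 | J3 22-23 | J4 23-28 | J5 28-40 | J6 40-44 | J7 44-53 |
Completion: J1=13  J2=22  J3=23  J4=28  J5=40  J6=44  J7=53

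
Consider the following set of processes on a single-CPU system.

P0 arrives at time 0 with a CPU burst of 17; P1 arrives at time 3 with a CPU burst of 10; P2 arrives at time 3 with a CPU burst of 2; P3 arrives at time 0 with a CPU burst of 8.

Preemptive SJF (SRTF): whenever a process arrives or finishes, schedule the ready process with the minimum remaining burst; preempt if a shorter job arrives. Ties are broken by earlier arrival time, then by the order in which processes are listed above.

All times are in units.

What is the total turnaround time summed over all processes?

Timeline: | P3 0-3 | P2 3-5 | P3 5-10 | P1 10-20 | P0 20-37 |
Completion: P0=37  P1=20  P2=5  P3=10
Turnaround = completion − arrival: P0=37, P1=17, P2=2, P3=10
Total turnaround = 37 + 17 + 2 + 10 = 66

66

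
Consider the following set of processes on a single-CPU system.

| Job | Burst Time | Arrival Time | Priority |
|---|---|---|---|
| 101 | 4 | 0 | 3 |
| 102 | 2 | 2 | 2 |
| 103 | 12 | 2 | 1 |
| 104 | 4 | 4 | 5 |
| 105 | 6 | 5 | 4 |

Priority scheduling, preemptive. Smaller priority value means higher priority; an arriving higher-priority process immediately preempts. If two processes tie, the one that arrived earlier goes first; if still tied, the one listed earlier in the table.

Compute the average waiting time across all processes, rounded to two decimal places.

11.80

Schedule: | 101 0-2 | 103 2-14 | 102 14-16 | 101 16-18 | 105 18-24 | 104 24-28 |
Completion: 101=18  102=16  103=14  104=28  105=24
Turnaround (C−A): 101=18  102=14  103=12  104=24  105=19
Waiting times: 101=14, 102=12, 103=0, 104=20, 105=13
Average waiting = (14+12+0+20+13) / 5 = 59/5 = 11.80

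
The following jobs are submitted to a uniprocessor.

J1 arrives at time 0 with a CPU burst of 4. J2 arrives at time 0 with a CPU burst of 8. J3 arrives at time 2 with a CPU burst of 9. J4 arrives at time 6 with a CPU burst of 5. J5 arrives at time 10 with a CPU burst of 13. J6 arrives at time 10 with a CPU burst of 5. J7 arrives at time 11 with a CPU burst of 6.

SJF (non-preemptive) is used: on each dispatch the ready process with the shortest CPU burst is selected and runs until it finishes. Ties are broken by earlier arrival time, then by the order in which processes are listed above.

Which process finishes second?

J2

Schedule: | J1 0-4 | J2 4-12 | J4 12-17 | J6 17-22 | J7 22-28 | J3 28-37 | J5 37-50 |
Completion: J1=4  J2=12  J3=37  J4=17  J5=50  J6=22  J7=28
Turnaround (C−A): J1=4  J2=12  J3=35  J4=11  J5=40  J6=12  J7=17
Finish order: J1 → J2 → J4 → J6 → J7 → J3 → J5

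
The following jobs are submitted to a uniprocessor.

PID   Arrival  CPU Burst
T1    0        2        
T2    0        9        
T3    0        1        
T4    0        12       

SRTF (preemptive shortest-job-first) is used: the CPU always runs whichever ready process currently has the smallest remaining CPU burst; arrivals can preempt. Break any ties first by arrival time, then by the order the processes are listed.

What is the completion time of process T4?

24

Gantt: | T3 0-1 | T1 1-3 | T2 3-12 | T4 12-24 |
Completion: T1=3  T2=12  T3=1  T4=24
Turnaround (C−A): T1=3  T2=12  T3=1  T4=24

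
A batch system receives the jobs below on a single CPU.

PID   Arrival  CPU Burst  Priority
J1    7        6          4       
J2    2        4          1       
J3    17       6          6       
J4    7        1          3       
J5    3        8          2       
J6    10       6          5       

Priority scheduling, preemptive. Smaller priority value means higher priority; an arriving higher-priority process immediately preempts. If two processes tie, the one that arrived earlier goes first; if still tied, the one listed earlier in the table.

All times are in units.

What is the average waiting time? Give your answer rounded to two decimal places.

Gantt: | idle 0-2 | J2 2-6 | J5 6-14 | J4 14-15 | J1 15-21 | J6 21-27 | J3 27-33 |
Completion: J1=21  J2=6  J3=33  J4=15  J5=14  J6=27
Waiting times: J1=8, J2=0, J3=10, J4=7, J5=3, J6=11
Average waiting = (8+0+10+7+3+11) / 6 = 39/6 = 6.50

6.50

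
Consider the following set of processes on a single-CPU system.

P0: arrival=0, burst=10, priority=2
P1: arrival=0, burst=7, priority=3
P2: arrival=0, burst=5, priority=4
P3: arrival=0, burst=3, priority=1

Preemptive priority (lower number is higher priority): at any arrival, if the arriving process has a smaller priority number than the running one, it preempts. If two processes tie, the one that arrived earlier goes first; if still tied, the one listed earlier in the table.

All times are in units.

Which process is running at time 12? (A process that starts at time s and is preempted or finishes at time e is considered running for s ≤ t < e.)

P0

Schedule: | P3 0-3 | P0 3-13 | P1 13-20 | P2 20-25 |
Completion: P0=13  P1=20  P2=25  P3=3
Turnaround (C−A): P0=13  P1=20  P2=25  P3=3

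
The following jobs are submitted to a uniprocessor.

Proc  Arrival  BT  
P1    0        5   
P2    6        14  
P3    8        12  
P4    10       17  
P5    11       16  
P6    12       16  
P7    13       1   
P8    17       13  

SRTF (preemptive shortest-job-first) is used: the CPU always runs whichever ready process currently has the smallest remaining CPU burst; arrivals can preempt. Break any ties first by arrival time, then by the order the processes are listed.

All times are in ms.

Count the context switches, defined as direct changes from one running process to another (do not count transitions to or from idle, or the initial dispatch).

7

Timeline: | P1 0-5 | idle 5-6 | P2 6-13 | P7 13-14 | P2 14-21 | P3 21-33 | P8 33-46 | P5 46-62 | P6 62-78 | P4 78-95 |
Completion: P1=5  P2=21  P3=33  P4=95  P5=62  P6=78  P7=14  P8=46
Turnaround (C−A): P1=5  P2=15  P3=25  P4=85  P5=51  P6=66  P7=1  P8=29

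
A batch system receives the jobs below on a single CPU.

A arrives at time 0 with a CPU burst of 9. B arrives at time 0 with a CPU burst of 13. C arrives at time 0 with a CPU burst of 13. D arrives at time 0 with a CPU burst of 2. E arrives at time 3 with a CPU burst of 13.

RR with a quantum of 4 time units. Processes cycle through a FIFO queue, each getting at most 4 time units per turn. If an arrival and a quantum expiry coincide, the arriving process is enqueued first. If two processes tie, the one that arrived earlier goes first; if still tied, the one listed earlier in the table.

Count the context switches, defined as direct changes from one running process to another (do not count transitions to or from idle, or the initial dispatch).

Gantt: | A 0-4 | B 4-8 | C 8-12 | D 12-14 | E 14-18 | A 18-22 | B 22-26 | C 26-30 | E 30-34 | A 34-35 | B 35-39 | C 39-43 | E 43-47 | B 47-48 | C 48-49 | E 49-50 |
Completion: A=35  B=48  C=49  D=14  E=50

15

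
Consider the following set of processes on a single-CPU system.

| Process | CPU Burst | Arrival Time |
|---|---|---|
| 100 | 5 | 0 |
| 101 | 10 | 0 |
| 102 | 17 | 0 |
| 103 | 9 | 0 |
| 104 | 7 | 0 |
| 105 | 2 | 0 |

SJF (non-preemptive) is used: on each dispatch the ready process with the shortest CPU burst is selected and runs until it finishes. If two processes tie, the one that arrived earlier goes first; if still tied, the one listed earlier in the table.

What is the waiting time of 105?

Gantt: | 105 0-2 | 100 2-7 | 104 7-14 | 103 14-23 | 101 23-33 | 102 33-50 |
Completion: 100=7  101=33  102=50  103=23  104=14  105=2
Waiting(105) = turnaround − burst = 2 − 2 = 0

0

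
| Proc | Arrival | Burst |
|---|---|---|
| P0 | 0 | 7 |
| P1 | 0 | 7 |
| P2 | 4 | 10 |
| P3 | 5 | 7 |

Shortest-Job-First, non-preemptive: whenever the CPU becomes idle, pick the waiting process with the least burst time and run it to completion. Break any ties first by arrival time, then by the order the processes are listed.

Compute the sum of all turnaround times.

64

Timeline: | P0 0-7 | P1 7-14 | P3 14-21 | P2 21-31 |
Completion: P0=7  P1=14  P2=31  P3=21
Turnaround (C−A): P0=7  P1=14  P2=27  P3=16
Turnaround = completion − arrival: P0=7, P1=14, P2=27, P3=16
Total turnaround = 7 + 14 + 27 + 16 = 64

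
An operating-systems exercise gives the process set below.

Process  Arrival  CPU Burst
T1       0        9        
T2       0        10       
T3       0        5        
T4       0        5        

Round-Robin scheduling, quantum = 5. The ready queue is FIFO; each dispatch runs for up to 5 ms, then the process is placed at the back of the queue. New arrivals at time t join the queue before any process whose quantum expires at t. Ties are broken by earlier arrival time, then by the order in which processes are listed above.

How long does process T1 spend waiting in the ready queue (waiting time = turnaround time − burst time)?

15

Timeline: | T1 0-5 | T2 5-10 | T3 10-15 | T4 15-20 | T1 20-24 | T2 24-29 |
Completion: T1=24  T2=29  T3=15  T4=20
Waiting(T1) = turnaround − burst = 24 − 9 = 15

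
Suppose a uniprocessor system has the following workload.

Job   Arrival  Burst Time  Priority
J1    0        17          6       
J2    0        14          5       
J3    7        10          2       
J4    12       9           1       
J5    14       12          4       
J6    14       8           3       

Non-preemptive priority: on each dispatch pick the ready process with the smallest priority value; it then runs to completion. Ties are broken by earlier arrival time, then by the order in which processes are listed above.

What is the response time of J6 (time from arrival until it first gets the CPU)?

Schedule: | J2 0-14 | J4 14-23 | J3 23-33 | J6 33-41 | J5 41-53 | J1 53-70 |
Completion: J1=70  J2=14  J3=33  J4=23  J5=53  J6=41
Response(J6) = first start − arrival = 33 − 14 = 19

19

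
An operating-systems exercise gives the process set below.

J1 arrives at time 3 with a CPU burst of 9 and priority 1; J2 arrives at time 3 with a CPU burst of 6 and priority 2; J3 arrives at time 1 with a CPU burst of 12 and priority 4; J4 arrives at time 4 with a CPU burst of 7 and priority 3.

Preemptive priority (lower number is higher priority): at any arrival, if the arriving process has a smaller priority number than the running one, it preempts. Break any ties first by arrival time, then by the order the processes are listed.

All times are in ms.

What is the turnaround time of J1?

9

Timeline: | idle 0-1 | J3 1-3 | J1 3-12 | J2 12-18 | J4 18-25 | J3 25-35 |
Completion: J1=12  J2=18  J3=35  J4=25
Turnaround(J1) = completion − arrival = 12 − 3 = 9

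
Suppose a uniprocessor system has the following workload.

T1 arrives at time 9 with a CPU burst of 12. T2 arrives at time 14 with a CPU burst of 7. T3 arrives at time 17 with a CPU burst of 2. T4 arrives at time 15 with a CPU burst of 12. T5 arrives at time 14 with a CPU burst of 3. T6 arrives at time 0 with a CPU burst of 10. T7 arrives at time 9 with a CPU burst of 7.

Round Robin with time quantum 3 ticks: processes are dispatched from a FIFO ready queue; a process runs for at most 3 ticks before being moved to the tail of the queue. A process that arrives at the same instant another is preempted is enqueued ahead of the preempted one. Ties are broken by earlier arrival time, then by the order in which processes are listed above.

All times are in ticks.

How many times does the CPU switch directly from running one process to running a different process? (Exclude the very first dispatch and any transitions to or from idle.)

16

Gantt: | T6 0-9 | T1 9-12 | T7 12-15 | T6 15-16 | T1 16-19 | T2 19-22 | T5 22-25 | T4 25-28 | T7 28-31 | T3 31-33 | T1 33-36 | T2 36-39 | T4 39-42 | T7 42-43 | T1 43-46 | T2 46-47 | T4 47-53 |
Completion: T1=46  T2=47  T3=33  T4=53  T5=25  T6=16  T7=43
Turnaround (C−A): T1=37  T2=33  T3=16  T4=38  T5=11  T6=16  T7=34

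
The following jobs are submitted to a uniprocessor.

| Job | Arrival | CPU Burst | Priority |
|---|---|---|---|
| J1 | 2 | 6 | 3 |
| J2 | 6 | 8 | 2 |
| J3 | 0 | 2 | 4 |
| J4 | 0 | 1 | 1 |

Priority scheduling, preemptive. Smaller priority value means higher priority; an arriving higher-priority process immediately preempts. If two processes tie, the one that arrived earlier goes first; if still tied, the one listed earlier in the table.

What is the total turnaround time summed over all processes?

Schedule: | J4 0-1 | J3 1-2 | J1 2-6 | J2 6-14 | J1 14-16 | J3 16-17 |
Completion: J1=16  J2=14  J3=17  J4=1
Turnaround (C−A): J1=14  J2=8  J3=17  J4=1
Turnaround = completion − arrival: J1=14, J2=8, J3=17, J4=1
Total turnaround = 14 + 8 + 17 + 1 = 40

40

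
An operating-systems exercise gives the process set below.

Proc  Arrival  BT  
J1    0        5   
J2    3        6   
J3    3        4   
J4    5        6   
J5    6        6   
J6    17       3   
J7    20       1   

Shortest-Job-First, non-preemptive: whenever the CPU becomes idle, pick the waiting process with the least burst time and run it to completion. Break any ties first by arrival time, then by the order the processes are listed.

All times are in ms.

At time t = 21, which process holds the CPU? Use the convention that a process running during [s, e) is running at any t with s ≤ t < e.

J7

Gantt: | J1 0-5 | J3 5-9 | J2 9-15 | J4 15-21 | J7 21-22 | J6 22-25 | J5 25-31 |
Completion: J1=5  J2=15  J3=9  J4=21  J5=31  J6=25  J7=22
Turnaround (C−A): J1=5  J2=12  J3=6  J4=16  J5=25  J6=8  J7=2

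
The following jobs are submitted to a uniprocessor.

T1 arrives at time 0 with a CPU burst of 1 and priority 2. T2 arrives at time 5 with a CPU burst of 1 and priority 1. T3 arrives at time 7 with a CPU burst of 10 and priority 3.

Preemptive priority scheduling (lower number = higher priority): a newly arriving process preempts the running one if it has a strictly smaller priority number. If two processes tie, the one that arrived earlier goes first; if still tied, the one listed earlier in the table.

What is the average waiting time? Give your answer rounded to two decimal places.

0.00

Schedule: | T1 0-1 | idle 1-5 | T2 5-6 | idle 6-7 | T3 7-17 |
Completion: T1=1  T2=6  T3=17
Turnaround (C−A): T1=1  T2=1  T3=10
Waiting times: T1=0, T2=0, T3=0
Average waiting = (0+0+0) / 3 = 0/3 = 0.00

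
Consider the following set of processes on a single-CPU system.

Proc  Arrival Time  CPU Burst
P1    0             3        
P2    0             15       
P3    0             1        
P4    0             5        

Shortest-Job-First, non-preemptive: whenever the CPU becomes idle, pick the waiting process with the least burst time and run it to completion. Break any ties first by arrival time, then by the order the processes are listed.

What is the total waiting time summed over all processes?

14

Gantt: | P3 0-1 | P1 1-4 | P4 4-9 | P2 9-24 |
Completion: P1=4  P2=24  P3=1  P4=9
Turnaround (C−A): P1=4  P2=24  P3=1  P4=9
Waiting = turnaround − burst: P1=1, P2=9, P3=0, P4=4
Total waiting = 1 + 9 + 0 + 4 = 14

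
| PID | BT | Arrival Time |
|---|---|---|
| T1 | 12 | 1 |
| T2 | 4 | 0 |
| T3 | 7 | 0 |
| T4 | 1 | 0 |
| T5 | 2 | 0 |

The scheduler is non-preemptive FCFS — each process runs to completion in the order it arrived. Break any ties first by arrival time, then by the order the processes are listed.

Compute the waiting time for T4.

11

Schedule: | T2 0-4 | T3 4-11 | T4 11-12 | T5 12-14 | T1 14-26 |
Completion: T1=26  T2=4  T3=11  T4=12  T5=14
Waiting(T4) = turnaround − burst = 12 − 1 = 11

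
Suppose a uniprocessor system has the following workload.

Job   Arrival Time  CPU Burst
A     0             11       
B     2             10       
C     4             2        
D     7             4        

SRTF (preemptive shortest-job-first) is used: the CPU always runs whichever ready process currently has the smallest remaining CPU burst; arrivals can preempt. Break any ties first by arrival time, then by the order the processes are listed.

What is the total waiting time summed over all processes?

Timeline: | A 0-4 | C 4-6 | A 6-7 | D 7-11 | A 11-17 | B 17-27 |
Completion: A=17  B=27  C=6  D=11
Waiting = turnaround − burst: A=6, B=15, C=0, D=0
Total waiting = 6 + 15 + 0 + 0 = 21

21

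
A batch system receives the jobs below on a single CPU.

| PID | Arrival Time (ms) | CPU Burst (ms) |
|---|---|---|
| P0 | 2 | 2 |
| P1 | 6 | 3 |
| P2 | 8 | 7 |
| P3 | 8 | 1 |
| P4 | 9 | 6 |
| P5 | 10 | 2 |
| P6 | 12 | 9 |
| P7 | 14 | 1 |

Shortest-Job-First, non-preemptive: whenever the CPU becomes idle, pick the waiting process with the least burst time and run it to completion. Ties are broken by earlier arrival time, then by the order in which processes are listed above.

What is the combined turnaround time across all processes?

Timeline: | idle 0-2 | P0 2-4 | idle 4-6 | P1 6-9 | P3 9-10 | P5 10-12 | P4 12-18 | P7 18-19 | P2 19-26 | P6 26-35 |
Completion: P0=4  P1=9  P2=26  P3=10  P4=18  P5=12  P6=35  P7=19
Turnaround = completion − arrival: P0=2, P1=3, P2=18, P3=2, P4=9, P5=2, P6=23, P7=5
Total turnaround = 2 + 3 + 18 + 2 + 9 + 2 + 23 + 5 = 64

64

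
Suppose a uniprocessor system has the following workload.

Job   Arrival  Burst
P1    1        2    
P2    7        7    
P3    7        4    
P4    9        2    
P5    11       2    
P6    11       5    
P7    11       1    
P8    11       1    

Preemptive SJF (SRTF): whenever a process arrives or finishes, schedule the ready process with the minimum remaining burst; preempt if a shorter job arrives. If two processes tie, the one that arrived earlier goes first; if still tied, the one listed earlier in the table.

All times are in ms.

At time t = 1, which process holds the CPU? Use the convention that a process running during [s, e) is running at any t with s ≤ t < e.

Gantt: | idle 0-1 | P1 1-3 | idle 3-7 | P3 7-11 | P7 11-12 | P8 12-13 | P4 13-15 | P5 15-17 | P6 17-22 | P2 22-29 |
Completion: P1=3  P2=29  P3=11  P4=15  P5=17  P6=22  P7=12  P8=13

P1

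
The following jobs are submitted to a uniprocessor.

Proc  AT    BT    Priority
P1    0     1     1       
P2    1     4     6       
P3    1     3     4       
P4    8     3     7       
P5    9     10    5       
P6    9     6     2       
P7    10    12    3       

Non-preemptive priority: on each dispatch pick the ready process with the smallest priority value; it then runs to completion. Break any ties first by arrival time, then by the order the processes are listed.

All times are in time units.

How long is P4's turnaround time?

3

Schedule: | P1 0-1 | P3 1-4 | P2 4-8 | P4 8-11 | P6 11-17 | P7 17-29 | P5 29-39 |
Completion: P1=1  P2=8  P3=4  P4=11  P5=39  P6=17  P7=29
Turnaround(P4) = completion − arrival = 11 − 8 = 3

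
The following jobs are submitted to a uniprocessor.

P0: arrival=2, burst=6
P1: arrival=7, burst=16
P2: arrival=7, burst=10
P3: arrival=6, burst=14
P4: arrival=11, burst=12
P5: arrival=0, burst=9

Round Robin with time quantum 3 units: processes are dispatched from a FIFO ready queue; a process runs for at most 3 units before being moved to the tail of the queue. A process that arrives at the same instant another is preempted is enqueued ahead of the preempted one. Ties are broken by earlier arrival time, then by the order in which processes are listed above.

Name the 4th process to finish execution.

Schedule: | P5 0-3 | P0 3-6 | P5 6-9 | P3 9-12 | P0 12-15 | P1 15-18 | P2 18-21 | P5 21-24 | P4 24-27 | P3 27-30 | P1 30-33 | P2 33-36 | P4 36-39 | P3 39-42 | P1 42-45 | P2 45-48 | P4 48-51 | P3 51-54 | P1 54-57 | P2 57-58 | P4 58-61 | P3 61-63 | P1 63-67 |
Completion: P0=15  P1=67  P2=58  P3=63  P4=61  P5=24
Turnaround (C−A): P0=13  P1=60  P2=51  P3=57  P4=50  P5=24
Finish order: P0 → P5 → P2 → P4 → P3 → P1

P4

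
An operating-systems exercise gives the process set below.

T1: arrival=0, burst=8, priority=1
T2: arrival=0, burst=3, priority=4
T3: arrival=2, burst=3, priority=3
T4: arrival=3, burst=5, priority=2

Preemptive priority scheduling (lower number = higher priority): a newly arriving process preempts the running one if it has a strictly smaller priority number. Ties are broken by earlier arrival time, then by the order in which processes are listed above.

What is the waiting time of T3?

Schedule: | T1 0-8 | T4 8-13 | T3 13-16 | T2 16-19 |
Completion: T1=8  T2=19  T3=16  T4=13
Turnaround (C−A): T1=8  T2=19  T3=14  T4=10
Waiting(T3) = turnaround − burst = 14 − 3 = 11

11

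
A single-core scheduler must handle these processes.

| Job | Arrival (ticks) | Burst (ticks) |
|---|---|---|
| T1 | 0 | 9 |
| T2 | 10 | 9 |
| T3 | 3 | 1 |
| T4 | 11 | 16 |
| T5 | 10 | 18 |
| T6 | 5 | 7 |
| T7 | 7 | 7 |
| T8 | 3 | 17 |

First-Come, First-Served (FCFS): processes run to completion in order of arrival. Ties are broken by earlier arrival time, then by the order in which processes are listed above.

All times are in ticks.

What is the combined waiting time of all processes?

190

Schedule: | T1 0-9 | T3 9-10 | T8 10-27 | T6 27-34 | T7 34-41 | T2 41-50 | T5 50-68 | T4 68-84 |
Completion: T1=9  T2=50  T3=10  T4=84  T5=68  T6=34  T7=41  T8=27
Waiting = turnaround − burst: T1=0, T2=31, T3=6, T4=57, T5=40, T6=22, T7=27, T8=7
Total waiting = 0 + 31 + 6 + 57 + 40 + 22 + 27 + 7 = 190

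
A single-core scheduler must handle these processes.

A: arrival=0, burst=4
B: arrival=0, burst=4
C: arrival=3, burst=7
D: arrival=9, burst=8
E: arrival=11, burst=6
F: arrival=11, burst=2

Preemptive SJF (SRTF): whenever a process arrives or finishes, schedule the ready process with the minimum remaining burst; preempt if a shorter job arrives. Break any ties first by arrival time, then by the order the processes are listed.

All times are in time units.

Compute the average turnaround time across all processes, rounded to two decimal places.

Timeline: | A 0-4 | B 4-8 | C 8-11 | F 11-13 | C 13-17 | E 17-23 | D 23-31 |
Completion: A=4  B=8  C=17  D=31  E=23  F=13
Turnaround (C−A): A=4  B=8  C=14  D=22  E=12  F=2
Turnaround times: A=4, B=8, C=14, D=22, E=12, F=2
Average turnaround = (4+8+14+22+12+2) / 6 = 62/6 = 10.33

10.33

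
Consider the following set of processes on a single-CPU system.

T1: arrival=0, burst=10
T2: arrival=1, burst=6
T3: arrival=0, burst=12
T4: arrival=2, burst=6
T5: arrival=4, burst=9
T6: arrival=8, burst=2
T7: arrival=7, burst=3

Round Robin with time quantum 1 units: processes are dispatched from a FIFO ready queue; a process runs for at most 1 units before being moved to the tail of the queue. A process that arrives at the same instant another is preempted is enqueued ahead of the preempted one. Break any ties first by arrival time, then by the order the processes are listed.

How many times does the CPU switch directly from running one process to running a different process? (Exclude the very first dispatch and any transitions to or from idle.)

Gantt: | T1 0-1 | T3 1-2 | T2 2-3 | T1 3-4 | T4 4-5 | T3 5-6 | T2 6-7 | T5 7-8 | T1 8-9 | T4 9-10 | T3 10-11 | T7 11-12 | T2 12-13 | T6 13-14 | T5 14-15 | T1 15-16 | T4 16-17 | T3 17-18 | T7 18-19 | T2 19-20 | T6 20-21 | T5 21-22 | T1 22-23 | T4 23-24 | T3 24-25 | T7 25-26 | T2 26-27 | T5 27-28 | T1 28-29 | T4 29-30 | T3 30-31 | T2 31-32 | T5 32-33 | T1 33-34 | T4 34-35 | T3 35-36 | T5 36-37 | T1 37-38 | T3 38-39 | T5 39-40 | T1 40-41 | T3 41-42 | T5 42-43 | T1 43-44 | T3 44-45 | T5 45-46 | T3 46-48 |
Completion: T1=44  T2=32  T3=48  T4=35  T5=46  T6=21  T7=26
Turnaround (C−A): T1=44  T2=31  T3=48  T4=33  T5=42  T6=13  T7=19

46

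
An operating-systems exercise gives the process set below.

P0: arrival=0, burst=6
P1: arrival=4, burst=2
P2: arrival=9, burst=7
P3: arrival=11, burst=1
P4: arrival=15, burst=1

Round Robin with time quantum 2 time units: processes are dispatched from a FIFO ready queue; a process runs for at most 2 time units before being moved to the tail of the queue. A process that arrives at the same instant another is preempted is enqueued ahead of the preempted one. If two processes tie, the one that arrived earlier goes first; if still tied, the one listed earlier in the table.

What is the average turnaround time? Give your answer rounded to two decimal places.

4.40

Timeline: | P0 0-4 | P1 4-6 | P0 6-8 | idle 8-9 | P2 9-11 | P3 11-12 | P2 12-16 | P4 16-17 | P2 17-18 |
Completion: P0=8  P1=6  P2=18  P3=12  P4=17
Turnaround (C−A): P0=8  P1=2  P2=9  P3=1  P4=2
Turnaround times: P0=8, P1=2, P2=9, P3=1, P4=2
Average turnaround = (8+2+9+1+2) / 5 = 22/5 = 4.40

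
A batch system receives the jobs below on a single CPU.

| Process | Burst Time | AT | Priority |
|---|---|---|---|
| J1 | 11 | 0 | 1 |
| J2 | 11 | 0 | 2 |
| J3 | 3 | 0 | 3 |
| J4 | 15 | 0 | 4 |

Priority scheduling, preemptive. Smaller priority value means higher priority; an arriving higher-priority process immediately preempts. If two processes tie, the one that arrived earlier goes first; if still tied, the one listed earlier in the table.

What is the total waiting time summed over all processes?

58

Gantt: | J1 0-11 | J2 11-22 | J3 22-25 | J4 25-40 |
Completion: J1=11  J2=22  J3=25  J4=40
Waiting = turnaround − burst: J1=0, J2=11, J3=22, J4=25
Total waiting = 0 + 11 + 22 + 25 = 58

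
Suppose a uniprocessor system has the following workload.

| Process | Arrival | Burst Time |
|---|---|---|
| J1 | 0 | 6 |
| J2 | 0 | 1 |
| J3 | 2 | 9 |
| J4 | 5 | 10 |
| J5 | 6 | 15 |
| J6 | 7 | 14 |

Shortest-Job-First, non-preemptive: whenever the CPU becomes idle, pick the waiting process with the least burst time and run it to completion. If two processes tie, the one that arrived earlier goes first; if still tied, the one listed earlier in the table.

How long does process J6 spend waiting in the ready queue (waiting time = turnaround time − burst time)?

Gantt: | J2 0-1 | J1 1-7 | J3 7-16 | J4 16-26 | J6 26-40 | J5 40-55 |
Completion: J1=7  J2=1  J3=16  J4=26  J5=55  J6=40
Turnaround (C−A): J1=7  J2=1  J3=14  J4=21  J5=49  J6=33
Waiting(J6) = turnaround − burst = 33 − 14 = 19

19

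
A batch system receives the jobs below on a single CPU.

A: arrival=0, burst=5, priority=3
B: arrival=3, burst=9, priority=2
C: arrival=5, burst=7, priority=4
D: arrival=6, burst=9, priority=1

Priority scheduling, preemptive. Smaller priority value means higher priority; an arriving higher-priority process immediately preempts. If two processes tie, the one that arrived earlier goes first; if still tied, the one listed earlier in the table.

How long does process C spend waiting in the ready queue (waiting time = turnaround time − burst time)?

Gantt: | A 0-3 | B 3-6 | D 6-15 | B 15-21 | A 21-23 | C 23-30 |
Completion: A=23  B=21  C=30  D=15
Turnaround (C−A): A=23  B=18  C=25  D=9
Waiting(C) = turnaround − burst = 25 − 7 = 18

18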